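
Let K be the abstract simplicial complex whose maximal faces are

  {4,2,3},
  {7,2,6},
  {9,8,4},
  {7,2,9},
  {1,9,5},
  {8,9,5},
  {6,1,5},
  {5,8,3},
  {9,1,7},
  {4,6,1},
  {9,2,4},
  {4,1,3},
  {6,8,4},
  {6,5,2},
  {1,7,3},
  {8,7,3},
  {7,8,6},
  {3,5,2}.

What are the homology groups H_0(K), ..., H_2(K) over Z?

H_0 = Z,  H_1 = Z^2,  H_2 = Z.

Order the vertices as 1 < 2 < 3 < 4 < 5 < 6 < 7 < 8 < 9. Listing each simplex with vertices in this order, K has dimension 2 with simplices:

  0-simplices (9): [1], [2], [3], [4], [5], [6], [7], [8], [9]
  1-simplices (27): (27 of them)
  2-simplices (18): [1,3,4], [1,3,7], [1,4,6], [1,5,6], [1,5,9], [1,7,9], [2,3,4], [2,3,5], [2,4,9], [2,5,6], [2,6,7], [2,7,9], [3,5,8], [3,7,8], [4,6,8], [4,8,9], [5,8,9], [6,7,8]

so the chain groups are C_0 ≅ Z^9, C_1 ≅ Z^27, C_2 ≅ Z^18.

∂_1: C_1 → C_0 is given by ∂[p,q] = [q] − [p]. For instance
  ∂[7,9] = [9] − [7].
This gives a 9×27 integer matrix of rank 8; reducing to Smith normal form yields diagonal entries (1,1,1,1,1,1,1,1).

Boundary ∂_2: C_2 → C_1 sends each 2-simplex [p,q,r] to [q,r] − [p,r] + [p,q]. For instance
  ∂[3,5,8] = [5,8] − [3,8] + [3,5],
  ∂[1,5,9] = [5,9] − [1,9] + [1,5].
The resulting 27×18 matrix has rank 17, and its Smith normal form has invariant factors (1,1,1,1,1,1,1,1,1,1,1,1,1,1,1,1,1).

Now H_k = ker ∂_k / im ∂_{k+1}, so:

  H_0: rank C_0 − rank ∂_1 = 9 − 8 = 1, and the invariant factors of ∂_1 are all 1, so H_0 ≅ Z.
  H_1: rank ker ∂_1 − rank ∂_2 = (27 − 8) − 17 = 2, and the invariant factors of ∂_2 are all 1, so H_1 ≅ Z^2.
  H_2: rank ker ∂_2 − rank ∂_3 = (18 − 17) − 0 = 1, and there is no ∂_3, so H_2 ≅ Z.

(K is a triangulation of the torus T^2.)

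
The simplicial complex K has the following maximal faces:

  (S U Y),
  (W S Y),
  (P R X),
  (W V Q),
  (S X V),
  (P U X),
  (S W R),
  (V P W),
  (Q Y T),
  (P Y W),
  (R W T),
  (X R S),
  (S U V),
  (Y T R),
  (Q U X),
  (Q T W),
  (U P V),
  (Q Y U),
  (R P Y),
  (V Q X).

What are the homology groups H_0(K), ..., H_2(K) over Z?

H_0 = Z,  H_1 = Z × Z/2,  H_2 = 0.

We work with the vertex ordering P < Q < R < S < T < U < V < W < X < Y. The simplices of K, each written with vertices in increasing order, are:

  0-simplices (10): P, Q, R, S, T, U, V, W, X, Y
  1-simplices (30): PR, PU, PV, PW, PX, PY, QT, QU, QV, QW, QX, QY, RS, RT, RW, RX, RY, SU, SV, SW, SX, SY, TW, TY, UV, UX, UY, VW, VX, WY
  2-simplices (20): PRX, PRY, PUV, PUX, PVW, PWY, QTW, QTY, QUX, QUY, QVW, QVX, RSW, RSX, RTW, RTY, SUV, SUY, SVX, SWY

so the chain groups are C_0 ≅ Z^10, C_1 ≅ Z^30, C_2 ≅ Z^20.

The boundary map ∂_1: C_1 → C_0 sends each edge [p,q] (with p < q) to q − p. For instance
  ∂QY = Y − Q.
The resulting 10×30 matrix has rank 9, and its Smith normal form has invariant factors (1,1,1,1,1,1,1,1,1).

The boundary map ∂_2: C_2 → C_1 sends each 2-simplex [p,q,r] to [q,r] − [p,r] + [p,q]. For instance
  ∂PUX = UX − PX + PU,
  ∂PVW = VW − PW + PV.
This gives a 30×20 integer matrix of rank 20; reducing to Smith normal form yields diagonal entries (1,1,1,1,1,1,1,1,1,1,1,1,1,1,1,1,1,1,1,2).

Reading off H_k = ker ∂_k / im ∂_{k+1}:

  H_0: rank C_0 − rank ∂_1 = 10 − 9 = 1, and the invariant factors of ∂_1 are all 1, so H_0 = Z.
  H_1: rank ker ∂_1 − rank ∂_2 = (30 − 9) − 20 = 1, and ∂_2 has invariant factor 2 > 1, so H_1 = Z × Z/2.
  H_2: rank ker ∂_2 − rank ∂_3 = (20 − 20) − 0 = 0, and there is no ∂_3, so H_2 = 0.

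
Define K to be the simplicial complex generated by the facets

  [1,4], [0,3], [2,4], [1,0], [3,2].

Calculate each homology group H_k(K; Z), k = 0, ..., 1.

K has 5 vertices, 5 edges.
rank ∂_0 = 0, rank ∂_1 = 4 ⇒ b_0 = 5 − 0 − 4 = 1; all invariant factors of ∂_1 are 1 so no torsion. So H_0 = Z.
rank ∂_1 = 4, rank ∂_2 = 0 ⇒ b_1 = 5 − 4 − 0 = 1. So H_1 = Z.

H_0 ≅ Z,  H_1 ≅ Z.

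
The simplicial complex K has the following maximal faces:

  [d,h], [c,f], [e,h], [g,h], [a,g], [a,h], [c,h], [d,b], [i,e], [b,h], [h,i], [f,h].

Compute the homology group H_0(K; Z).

We work with the vertex ordering a < b < c < d < e < f < g < h < i. The simplices of K, each written with vertices in increasing order, are:

  0-simplices (9): a, b, c, d, e, f, g, h, i
  1-simplices (12): ag, ah, bd, bh, cf, ch, dh, eh, ei, fh, gh, hi

giving chain groups C_0 ≅ Z^9, C_1 ≅ Z^12.

Boundary ∂_1: C_1 → C_0 is given by ∂[p,q] = [q] − [p].
This gives a 9×12 integer matrix of rank 8; reducing to Smith normal form yields diagonal entries (1,1,1,1,1,1,1,1).

Reading off H_k = ker ∂_k / im ∂_{k+1}:

  H_0: rank C_0 − rank ∂_1 = 9 − 8 = 1, and the invariant factors of ∂_1 are all 1, so H_0 ≅ Z.

H_0 ≅ Z.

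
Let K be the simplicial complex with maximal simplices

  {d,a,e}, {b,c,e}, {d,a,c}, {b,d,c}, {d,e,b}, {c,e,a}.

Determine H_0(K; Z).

H_0 ≅ Z.

We work with the vertex ordering a < b < c < d < e. The simplices of K, each written with vertices in increasing order, are:

  0-simplices (5): a, b, c, d, e
  1-simplices (9): ac, ad, ae, bc, bd, be, cd, ce, de
  2-simplices (6): acd, ace, ade, bcd, bce, bde

Hence C_0 ≅ Z^5, C_1 ≅ Z^9, C_2 ≅ Z^6.

Boundary ∂_1: C_1 → C_0 is given by ∂[p,q] = [q] − [p].
The 5×9 boundary matrix has rank 4 and Smith normal form diag(1,1,1,1).

Boundary ∂_2: C_2 → C_1 maps a triangle to the signed sum of its edges. For instance
  ∂bde = de − be + bd,
  ∂bce = ce − be + bc.
This gives a 9×6 integer matrix of rank 5; reducing to Smith normal form yields diagonal entries (1,1,1,1,1).

Computing H_k = (kernel of ∂_k) / (image of ∂_{k+1}):

  H_0: rank C_0 − rank ∂_1 = 5 − 4 = 1, and the invariant factors of ∂_1 are all 1, so H_0 = Z.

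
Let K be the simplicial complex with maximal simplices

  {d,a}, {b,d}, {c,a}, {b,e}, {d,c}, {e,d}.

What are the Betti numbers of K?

We work with the vertex ordering a < b < c < d < e. The simplices of K, each written with vertices in increasing order, are:

  0-simplices (5): a, b, c, d, e
  1-simplices (6): ac, ad, bd, be, cd, de

so the chain groups are C_0 ≅ Z^5, C_1 ≅ Z^6.

∂_1: C_1 → C_0 sends each edge [p,q] (with p < q) to q − p.
The resulting 5×6 matrix has rank 4, and its Smith normal form has invariant factors (1,1,1,1).

Now H_k = ker ∂_k / im ∂_{k+1}, so:

  H_0: rank C_0 − rank ∂_1 = 5 − 4 = 1, and the invariant factors of ∂_1 are all 1, so H_0 ≅ Z.
  H_1: rank ker ∂_1 − rank ∂_2 = (6 − 4) − 0 = 2, and there is no ∂_2, so H_1 ≅ Z^2.

Hence the Betti numbers are b_0 = 1, b_1 = 2.

b_0 = 1, b_1 = 2.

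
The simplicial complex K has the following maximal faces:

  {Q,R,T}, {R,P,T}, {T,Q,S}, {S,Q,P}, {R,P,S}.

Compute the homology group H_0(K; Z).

We work with the vertex ordering P < Q < R < S < T. The simplices of K, each written with vertices in increasing order, are:

  0-simplices (5): P, Q, R, S, T
  1-simplices (10): PQ, PR, PS, PT, QR, QS, QT, RS, RT, ST
  2-simplices (5): PQS, PRS, PRT, QRT, QST

giving chain groups C_0 ≅ Z^5, C_1 ≅ Z^10, C_2 ≅ Z^5.

The boundary map ∂_1: C_1 → C_0 is given by ∂[p,q] = [q] − [p].
The 5×10 boundary matrix has rank 4 and Smith normal form diag(1,1,1,1).

The boundary map ∂_2: C_2 → C_1 maps a triangle to the signed sum of its edges. For instance
  ∂QRT = RT − QT + QR,
  ∂QST = ST − QT + QS.
The 10×5 boundary matrix has rank 5 and Smith normal form diag(1,1,1,1,1).

Computing H_k = (kernel of ∂_k) / (image of ∂_{k+1}):

  H_0: rank C_0 − rank ∂_1 = 5 − 4 = 1, and the invariant factors of ∂_1 are all 1, so H_0 ≅ Z.

H_0 = Z.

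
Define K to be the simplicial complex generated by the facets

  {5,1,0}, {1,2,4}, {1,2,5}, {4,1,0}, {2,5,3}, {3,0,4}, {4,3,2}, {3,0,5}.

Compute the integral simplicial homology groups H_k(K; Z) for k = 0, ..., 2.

Order the vertices as 0 < 1 < 2 < 3 < 4 < 5. Listing each simplex with vertices in this order, K has dimension 2 with simplices:

  0-simplices (6): [0], [1], [2], [3], [4], [5]
  1-simplices (12): [0,1], [0,3], [0,4], [0,5], [1,2], [1,4], [1,5], [2,3], [2,4], [2,5], [3,4], [3,5]
  2-simplices (8): [0,1,4], [0,1,5], [0,3,4], [0,3,5], [1,2,4], [1,2,5], [2,3,4], [2,3,5]

Hence C_0 ≅ Z^6, C_1 ≅ Z^12, C_2 ≅ Z^8.

∂_1: C_1 → C_0 maps an edge to its endpoints' difference, ∂[p,q] = q − p.
The resulting 6×12 matrix has rank 5, and its Smith normal form has invariant factors (1,1,1,1,1).

The boundary map ∂_2: C_2 → C_1 acts by ∂[p,q,r] = [q,r] − [p,r] + [p,q]. For instance
  ∂[0,1,5] = [1,5] − [0,5] + [0,1],
  ∂[0,3,4] = [3,4] − [0,4] + [0,3].
This gives a 12×8 integer matrix of rank 7; reducing to Smith normal form yields diagonal entries (1,1,1,1,1,1,1).

Computing H_k = (kernel of ∂_k) / (image of ∂_{k+1}):

  H_0: rank C_0 − rank ∂_1 = 6 − 5 = 1, and the invariant factors of ∂_1 are all 1, so H_0 ≅ Z.
  H_1: rank ker ∂_1 − rank ∂_2 = (12 − 5) − 7 = 0, and the invariant factors of ∂_2 are all 1, so H_1 ≅ 0.
  H_2: rank ker ∂_2 − rank ∂_3 = (8 − 7) − 0 = 1, and there is no ∂_3, so H_2 ≅ Z.

As a check, the Euler characteristic is 6 − 12 + 8 = 2, which agrees with 1 − 0 + 1 = 2.
(K is a triangulation of the 2-sphere S^2.)

H_0 ≅ Z,  H_1 = 0,  H_2 ≅ Z.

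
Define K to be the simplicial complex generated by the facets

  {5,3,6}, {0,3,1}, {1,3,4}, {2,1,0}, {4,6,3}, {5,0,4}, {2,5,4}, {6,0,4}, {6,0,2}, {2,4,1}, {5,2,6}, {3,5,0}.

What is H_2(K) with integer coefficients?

H_2 = 0.

Order the vertices as 0 < 1 < 2 < 3 < 4 < 5 < 6. Listing each simplex with vertices in this order, K has dimension 2 with simplices:

  0-simplices (7): [0], [1], [2], [3], [4], [5], [6]
  1-simplices (18): [0,1], [0,2], [0,3], [0,4], [0,5], [0,6], [1,2], [1,3], [1,4], [2,4], [2,5], [2,6], [3,4], [3,5], [3,6], [4,5], [4,6], [5,6]
  2-simplices (12): [0,1,2], [0,1,3], [0,2,6], [0,3,5], [0,4,5], [0,4,6], [1,2,4], [1,3,4], [2,4,5], [2,5,6], [3,4,6], [3,5,6]

so the chain groups are C_0 ≅ Z^7, C_1 ≅ Z^18, C_2 ≅ Z^12.

Boundary ∂_1: C_1 → C_0 maps an edge to its endpoints' difference, ∂[p,q] = q − p. For instance
  ∂[2,4] = [4] − [2].
This gives a 7×18 integer matrix of rank 6; reducing to Smith normal form yields diagonal entries (1,1,1,1,1,1).

Boundary ∂_2: C_2 → C_1 sends each 2-simplex [p,q,r] to [q,r] − [p,r] + [p,q]. For instance
  ∂[0,2,6] = [2,6] − [0,6] + [0,2],
  ∂[0,1,3] = [1,3] − [0,3] + [0,1].
This gives a 18×12 integer matrix of rank 12; reducing to Smith normal form yields diagonal entries (1,1,1,1,1,1,1,1,1,1,1,2).

Reading off H_k = ker ∂_k / im ∂_{k+1}:

  H_2: rank ker ∂_2 − rank ∂_3 = (12 − 12) − 0 = 0, and there is no ∂_3, so H_2 ≅ 0.

(K is a triangulation of the real projective plane RP^2.)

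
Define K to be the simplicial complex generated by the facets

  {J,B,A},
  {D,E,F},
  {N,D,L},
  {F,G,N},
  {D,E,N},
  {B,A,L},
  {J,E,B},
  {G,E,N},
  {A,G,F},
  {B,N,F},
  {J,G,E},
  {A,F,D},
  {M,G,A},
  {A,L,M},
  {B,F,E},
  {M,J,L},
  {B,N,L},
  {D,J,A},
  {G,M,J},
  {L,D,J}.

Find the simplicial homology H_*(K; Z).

H_0 = Z,  H_1 = Z ⊕ Z/2,  H_2 = 0.

We work with the vertex ordering A < B < D < E < F < G < J < L < M < N. The simplices of K, each written with vertices in increasing order, are:

  0-simplices (10): A, B, D, E, F, G, J, L, M, N
  1-simplices (30): AB, AD, AF, AG, AJ, AL, AM, BE, BF, BJ, BL, BN, DE, DF, DJ, DL, DN, EF, EG, EJ, EN, FG, FN, GJ, GM, GN, JL, JM, LM, LN
  2-simplices (20): ABJ, ABL, ADF, ADJ, AFG, AGM, ALM, BEF, BEJ, BFN, BLN, DEF, DEN, DJL, DLN, EGJ, EGN, FGN, GJM, JLM

so the chain groups are C_0 ≅ Z^10, C_1 ≅ Z^30, C_2 ≅ Z^20.

∂_1: C_1 → C_0 sends each edge [p,q] (with p < q) to q − p. For instance
  ∂LM = M − L.
As a 10×30 matrix over Z this has rank 9, with invariant factors (1,1,1,1,1,1,1,1,1).

Boundary ∂_2: C_2 → C_1 acts by ∂[p,q,r] = [q,r] − [p,r] + [p,q]. For instance
  ∂BEF = EF − BF + BE,
  ∂EGN = GN − EN + EG.
As a 30×20 matrix over Z this has rank 20, with invariant factors (1,1,1,1,1,1,1,1,1,1,1,1,1,1,1,1,1,1,1,2).

Reading off H_k = ker ∂_k / im ∂_{k+1}:

  H_0: rank C_0 − rank ∂_1 = 10 − 9 = 1, and the invariant factors of ∂_1 are all 1, so H_0 = Z.
  H_1: rank ker ∂_1 − rank ∂_2 = (30 − 9) − 20 = 1, and ∂_2 has invariant factor 2 > 1, so H_1 = Z ⊕ Z/2.
  H_2: rank ker ∂_2 − rank ∂_3 = (20 − 20) − 0 = 0, and there is no ∂_3, so H_2 = 0.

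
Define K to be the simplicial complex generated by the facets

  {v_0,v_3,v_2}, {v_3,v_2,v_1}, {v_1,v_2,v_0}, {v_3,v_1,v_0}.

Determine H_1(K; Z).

H_1 = 0.

Take the total order v_0 < v_1 < v_2 < v_3 on the vertex set. Then K (dimension 2) consists of the simplices:

  0-simplices (4): [v_0], [v_1], [v_2], [v_3]
  1-simplices (6): [v_0,v_1], [v_0,v_2], [v_0,v_3], [v_1,v_2], [v_1,v_3], [v_2,v_3]
  2-simplices (4): [v_0,v_1,v_2], [v_0,v_1,v_3], [v_0,v_2,v_3], [v_1,v_2,v_3]

so the chain groups are C_0 ≅ Z^4, C_1 ≅ Z^6, C_2 ≅ Z^4.

∂_1: C_1 → C_0 maps an edge to its endpoints' difference, ∂[p,q] = q − p. For instance
  ∂[v_0,v_3] = [v_3] − [v_0].
The resulting 4×6 matrix has rank 3, and its Smith normal form has invariant factors (1,1,1).

∂_2: C_2 → C_1 maps a triangle to the signed sum of its edges. For instance
  ∂[v_1,v_2,v_3] = [v_2,v_3] − [v_1,v_3] + [v_1,v_2],
  ∂[v_0,v_1,v_3] = [v_1,v_3] − [v_0,v_3] + [v_0,v_1].
The 6×4 boundary matrix has rank 3 and Smith normal form diag(1,1,1).

From H_k ≅ ker(∂_k) / im(∂_{k+1}) we obtain:

  H_1: rank ker ∂_1 − rank ∂_2 = (6 − 3) − 3 = 0, and the invariant factors of ∂_2 are all 1, so H_1 ≅ 0.

(K is a triangulation of the 2-sphere S^2.)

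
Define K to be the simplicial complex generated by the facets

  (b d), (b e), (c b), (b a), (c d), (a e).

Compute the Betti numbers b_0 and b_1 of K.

b_0 = 1, b_1 = 2.

Take the total order a < b < c < d < e on the vertex set. Then K (dimension 1) consists of the simplices:

  0-simplices (5): a, b, c, d, e
  1-simplices (6): ab, ae, bc, bd, be, cd

giving chain groups C_0 ≅ Z^5, C_1 ≅ Z^6.

∂_1: C_1 → C_0 maps an edge to its endpoints' difference, ∂[p,q] = q − p. For instance
  ∂bc = c − b.
As a 5×6 matrix over Z this has rank 4, with invariant factors (1,1,1,1).

From H_k ≅ ker(∂_k) / im(∂_{k+1}) we obtain:

  H_0: rank C_0 − rank ∂_1 = 5 − 4 = 1, and the invariant factors of ∂_1 are all 1, so H_0 ≅ Z.
  H_1: rank ker ∂_1 − rank ∂_2 = (6 − 4) − 0 = 2, and there is no ∂_2, so H_1 ≅ Z^2.

(K is a triangulation of a wedge of 2 circles.)

Hence the Betti numbers are b_0 = 1, b_1 = 2.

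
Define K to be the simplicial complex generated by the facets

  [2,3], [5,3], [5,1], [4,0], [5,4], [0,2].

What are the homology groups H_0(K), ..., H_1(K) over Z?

Fix the vertex order 0 < 1 < 2 < 3 < 4 < 5 and write every simplex with vertices in increasing order. Then dim K = 1 and the simplices of K are:

  0-simplices (6): [0], [1], [2], [3], [4], [5]
  1-simplices (6): [0,2], [0,4], [1,5], [2,3], [3,5], [4,5]

so the chain groups are C_0 ≅ Z^6, C_1 ≅ Z^6.

Boundary ∂_1: C_1 → C_0 maps an edge to its endpoints' difference, ∂[p,q] = q − p. For instance
  ∂[0,2] = [2] − [0].
The 6×6 boundary matrix has rank 5 and Smith normal form diag(1,1,1,1,1).

Computing H_k = (kernel of ∂_k) / (image of ∂_{k+1}):

  H_0: rank C_0 − rank ∂_1 = 6 − 5 = 1, and the invariant factors of ∂_1 are all 1, so H_0 ≅ Z.
  H_1: rank ker ∂_1 − rank ∂_2 = (6 − 5) − 0 = 1, and there is no ∂_2, so H_1 ≅ Z.

As a check, the Euler characteristic is 6 − 6 = 0, which agrees with 1 − 1 = 0.

H_0 = Z,  H_1 = Z.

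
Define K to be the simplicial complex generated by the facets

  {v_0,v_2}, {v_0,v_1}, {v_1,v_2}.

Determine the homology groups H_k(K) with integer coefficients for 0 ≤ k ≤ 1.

H_0 = Z,  H_1 = Z.

K has 3 vertices, 3 edges.
rank ∂_0 = 0, rank ∂_1 = 2 ⇒ b_0 = 3 − 0 − 2 = 1; all invariant factors of ∂_1 are 1 so no torsion. So H_0 = Z.
rank ∂_1 = 2, rank ∂_2 = 0 ⇒ b_1 = 3 − 2 − 0 = 1. So H_1 = Z.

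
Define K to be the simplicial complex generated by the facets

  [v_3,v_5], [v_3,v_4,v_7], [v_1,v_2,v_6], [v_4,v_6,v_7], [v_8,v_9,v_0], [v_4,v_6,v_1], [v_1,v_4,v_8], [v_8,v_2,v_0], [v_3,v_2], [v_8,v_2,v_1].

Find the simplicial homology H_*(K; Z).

H_0 ≅ Z,  H_1 ≅ Z,  H_2 = 0.

Take the total order v_0 < v_1 < v_2 < v_3 < v_4 < v_5 < v_6 < v_7 < v_8 < v_9 on the vertex set. Then K (dimension 2) consists of the simplices:

  0-simplices (10): [v_0], [v_1], [v_2], [v_3], [v_4], [v_5], [v_6], [v_7], [v_8], [v_9]
  1-simplices (18): (18 of them)
  2-simplices (8): [v_0,v_2,v_8], [v_0,v_8,v_9], [v_1,v_2,v_6], [v_1,v_2,v_8], [v_1,v_4,v_6], [v_1,v_4,v_8], [v_3,v_4,v_7], [v_4,v_6,v_7]

Hence C_0 ≅ Z^10, C_1 ≅ Z^18, C_2 ≅ Z^8.

∂_1: C_1 → C_0 maps an edge to its endpoints' difference, ∂[p,q] = q − p. For instance
  ∂[v_2,v_6] = [v_6] − [v_2].
As a 10×18 matrix over Z this has rank 9, with invariant factors (1,1,1,1,1,1,1,1,1).

∂_2: C_2 → C_1 acts by ∂[p,q,r] = [q,r] − [p,r] + [p,q]. For instance
  ∂[v_0,v_8,v_9] = [v_8,v_9] − [v_0,v_9] + [v_0,v_8],
  ∂[v_1,v_2,v_6] = [v_2,v_6] − [v_1,v_6] + [v_1,v_2].
This gives a 18×8 integer matrix of rank 8; reducing to Smith normal form yields diagonal entries (1,1,1,1,1,1,1,1).

From H_k ≅ ker(∂_k) / im(∂_{k+1}) we obtain:

  H_0: rank C_0 − rank ∂_1 = 10 − 9 = 1, and the invariant factors of ∂_1 are all 1, so H_0 = Z.
  H_1: rank ker ∂_1 − rank ∂_2 = (18 − 9) − 8 = 1, and the invariant factors of ∂_2 are all 1, so H_1 = Z.
  H_2: rank ker ∂_2 − rank ∂_3 = (8 − 8) − 0 = 0, and there is no ∂_3, so H_2 = 0.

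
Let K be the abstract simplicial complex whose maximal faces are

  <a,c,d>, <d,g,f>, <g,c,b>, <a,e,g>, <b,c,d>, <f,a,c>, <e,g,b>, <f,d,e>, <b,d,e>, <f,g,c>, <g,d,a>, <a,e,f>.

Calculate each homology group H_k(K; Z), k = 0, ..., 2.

H_0 ≅ Z,  H_1 ≅ Z/2,  H_2 = 0.

We work with the vertex ordering a < b < c < d < e < f < g. The simplices of K, each written with vertices in increasing order, are:

  0-simplices (7): a, b, c, d, e, f, g
  1-simplices (18): ac, ad, ae, af, ag, bc, bd, be, bg, cd, cf, cg, de, df, dg, ef, eg, fg
  2-simplices (12): acd, acf, adg, aef, aeg, bcd, bcg, bde, beg, cfg, def, dfg

Hence C_0 ≅ Z^7, C_1 ≅ Z^18, C_2 ≅ Z^12.

Boundary ∂_1: C_1 → C_0 maps an edge to its endpoints' difference, ∂[p,q] = q − p. For instance
  ∂ef = f − e.
As a 7×18 matrix over Z this has rank 6, with invariant factors (1,1,1,1,1,1).

∂_2: C_2 → C_1 sends each 2-simplex [p,q,r] to [q,r] − [p,r] + [p,q]. For instance
  ∂dfg = fg − dg + df,
  ∂aeg = eg − ag + ae.
The 18×12 boundary matrix has rank 12 and Smith normal form diag(1,1,1,1,1,1,1,1,1,1,1,2).

From H_k ≅ ker(∂_k) / im(∂_{k+1}) we obtain:

  H_0: rank C_0 − rank ∂_1 = 7 − 6 = 1, and the invariant factors of ∂_1 are all 1, so H_0 = Z.
  H_1: rank ker ∂_1 − rank ∂_2 = (18 − 6) − 12 = 0, and ∂_2 has invariant factor 2 > 1, so H_1 = Z/2.
  H_2: rank ker ∂_2 − rank ∂_3 = (12 − 12) − 0 = 0, and there is no ∂_3, so H_2 = 0.

As a check, the Euler characteristic is 7 − 18 + 12 = 1, which agrees with 1 − 0 + 0 = 1.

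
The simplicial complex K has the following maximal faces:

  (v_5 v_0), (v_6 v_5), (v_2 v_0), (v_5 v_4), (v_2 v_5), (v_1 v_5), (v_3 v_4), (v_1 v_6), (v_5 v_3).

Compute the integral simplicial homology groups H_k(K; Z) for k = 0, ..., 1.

H_0 ≅ Z,  H_1 ≅ Z^3.

Fix the vertex order v_0 < v_1 < v_2 < v_3 < v_4 < v_5 < v_6 and write every simplex with vertices in increasing order. Then dim K = 1 and the simplices of K are:

  0-simplices (7): [v_0], [v_1], [v_2], [v_3], [v_4], [v_5], [v_6]
  1-simplices (9): [v_0,v_2], [v_0,v_5], [v_1,v_5], [v_1,v_6], [v_2,v_5], [v_3,v_4], [v_3,v_5], [v_4,v_5], [v_5,v_6]

so the chain groups are C_0 ≅ Z^7, C_1 ≅ Z^9.

∂_1: C_1 → C_0 maps an edge to its endpoints' difference, ∂[p,q] = q − p. For instance
  ∂[v_3,v_5] = [v_5] − [v_3].
As a 7×9 matrix over Z this has rank 6, with invariant factors (1,1,1,1,1,1).

Reading off H_k = ker ∂_k / im ∂_{k+1}:

  H_0: rank C_0 − rank ∂_1 = 7 − 6 = 1, and the invariant factors of ∂_1 are all 1, so H_0 ≅ Z.
  H_1: rank ker ∂_1 − rank ∂_2 = (9 − 6) − 0 = 3, and there is no ∂_2, so H_1 ≅ Z^3.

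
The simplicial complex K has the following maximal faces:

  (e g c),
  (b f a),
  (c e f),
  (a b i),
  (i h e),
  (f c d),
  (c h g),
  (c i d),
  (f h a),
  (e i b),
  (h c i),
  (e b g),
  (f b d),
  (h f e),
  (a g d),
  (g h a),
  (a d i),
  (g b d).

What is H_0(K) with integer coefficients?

Order the vertices as a < b < c < d < e < f < g < h < i. Listing each simplex with vertices in this order, K has dimension 2 with simplices:

  0-simplices (9): a, b, c, d, e, f, g, h, i
  1-simplices (27): ab, ad, af, ag, ah, ai, bd, be, bf, bg, bi, cd, ce, cf, cg, ch, ci, df, dg, di, ef, eg, eh, ei, fh, gh, hi
  2-simplices (18): abf, abi, adg, adi, afh, agh, bdf, bdg, beg, bei, cdf, cdi, cef, ceg, cgh, chi, efh, ehi

giving chain groups C_0 ≅ Z^9, C_1 ≅ Z^27, C_2 ≅ Z^18.

Boundary ∂_1: C_1 → C_0 sends each edge [p,q] (with p < q) to q − p.
As a 9×27 matrix over Z this has rank 8, with invariant factors (1,1,1,1,1,1,1,1).

Boundary ∂_2: C_2 → C_1 maps a triangle to the signed sum of its edges. For instance
  ∂afh = fh − ah + af,
  ∂adg = dg − ag + ad.
The resulting 27×18 matrix has rank 18, and its Smith normal form has invariant factors (1,1,1,1,1,1,1,1,1,1,1,1,1,1,1,1,1,2).

From H_k ≅ ker(∂_k) / im(∂_{k+1}) we obtain:

  H_0: rank C_0 − rank ∂_1 = 9 − 8 = 1, and the invariant factors of ∂_1 are all 1, so H_0 = Z.

(K is a triangulation of the Klein bottle.)

H_0 = Z.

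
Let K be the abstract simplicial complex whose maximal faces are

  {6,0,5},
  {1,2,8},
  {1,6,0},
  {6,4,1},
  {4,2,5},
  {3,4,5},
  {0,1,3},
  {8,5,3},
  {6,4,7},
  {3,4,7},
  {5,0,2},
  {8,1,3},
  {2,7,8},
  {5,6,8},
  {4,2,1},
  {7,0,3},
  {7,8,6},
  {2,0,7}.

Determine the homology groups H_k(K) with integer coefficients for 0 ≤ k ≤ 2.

We work with the vertex ordering 0 < 1 < 2 < 3 < 4 < 5 < 6 < 7 < 8. The simplices of K, each written with vertices in increasing order, are:

  0-simplices (9): [0], [1], [2], [3], [4], [5], [6], [7], [8]
  1-simplices (27): (27 of them)
  2-simplices (18): [0,1,3], [0,1,6], [0,2,5], [0,2,7], [0,3,7], [0,5,6], [1,2,4], [1,2,8], [1,3,8], [1,4,6], [2,4,5], [2,7,8], [3,4,5], [3,4,7], [3,5,8], [4,6,7], [5,6,8], [6,7,8]

Hence C_0 ≅ Z^9, C_1 ≅ Z^27, C_2 ≅ Z^18.

The boundary map ∂_1: C_1 → C_0 maps an edge to its endpoints' difference, ∂[p,q] = q − p. For instance
  ∂[0,6] = [6] − [0].
The 9×27 boundary matrix has rank 8 and Smith normal form diag(1,1,1,1,1,1,1,1).

Boundary ∂_2: C_2 → C_1 sends each 2-simplex [p,q,r] to [q,r] − [p,r] + [p,q]. For instance
  ∂[2,4,5] = [4,5] − [2,5] + [2,4],
  ∂[6,7,8] = [7,8] − [6,8] + [6,7].
As a 27×18 matrix over Z this has rank 17, with invariant factors (1,1,1,1,1,1,1,1,1,1,1,1,1,1,1,1,1).

From H_k ≅ ker(∂_k) / im(∂_{k+1}) we obtain:

  H_0: rank C_0 − rank ∂_1 = 9 − 8 = 1, and the invariant factors of ∂_1 are all 1, so H_0 = Z.
  H_1: rank ker ∂_1 − rank ∂_2 = (27 − 8) − 17 = 2, and the invariant factors of ∂_2 are all 1, so H_1 = Z^2.
  H_2: rank ker ∂_2 − rank ∂_3 = (18 − 17) − 0 = 1, and there is no ∂_3, so H_2 = Z.

H_0 = Z,  H_1 = Z^2,  H_2 = Z.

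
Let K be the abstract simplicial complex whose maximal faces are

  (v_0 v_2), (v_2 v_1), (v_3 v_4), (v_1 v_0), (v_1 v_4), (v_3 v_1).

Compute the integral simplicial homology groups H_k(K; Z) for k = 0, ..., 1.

Order the vertices as v_0 < v_1 < v_2 < v_3 < v_4. Listing each simplex with vertices in this order, K has dimension 1 with simplices:

  0-simplices (5): [v_0], [v_1], [v_2], [v_3], [v_4]
  1-simplices (6): [v_0,v_1], [v_0,v_2], [v_1,v_2], [v_1,v_3], [v_1,v_4], [v_3,v_4]

so the chain groups are C_0 ≅ Z^5, C_1 ≅ Z^6.

The boundary map ∂_1: C_1 → C_0 is given by ∂[p,q] = [q] − [p]. For instance
  ∂[v_0,v_2] = [v_2] − [v_0].
The 5×6 boundary matrix has rank 4 and Smith normal form diag(1,1,1,1).

Computing H_k = (kernel of ∂_k) / (image of ∂_{k+1}):

  H_0: rank C_0 − rank ∂_1 = 5 − 4 = 1, and the invariant factors of ∂_1 are all 1, so H_0 ≅ Z.
  H_1: rank ker ∂_1 − rank ∂_2 = (6 − 4) − 0 = 2, and there is no ∂_2, so H_1 ≅ Z^2.

As a check, the Euler characteristic is 5 − 6 = -1, which agrees with 1 − 2 = -1.
(K is a triangulation of a wedge of 2 circles.)

H_0 ≅ Z,  H_1 ≅ Z^2.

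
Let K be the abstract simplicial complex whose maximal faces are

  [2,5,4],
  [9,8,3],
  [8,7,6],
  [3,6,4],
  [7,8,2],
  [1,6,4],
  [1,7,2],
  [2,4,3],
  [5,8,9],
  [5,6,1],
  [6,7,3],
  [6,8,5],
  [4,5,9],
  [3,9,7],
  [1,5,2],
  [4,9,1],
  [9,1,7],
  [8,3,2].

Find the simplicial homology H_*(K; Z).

H_0 = Z,  H_1 = Z ⊕ Z/2,  H_2 = 0.

Order the vertices as 1 < 2 < 3 < 4 < 5 < 6 < 7 < 8 < 9. Listing each simplex with vertices in this order, K has dimension 2 with simplices:

  0-simplices (9): [1], [2], [3], [4], [5], [6], [7], [8], [9]
  1-simplices (27): (27 of them)
  2-simplices (18): [1,2,5], [1,2,7], [1,4,6], [1,4,9], [1,5,6], [1,7,9], [2,3,4], [2,3,8], [2,4,5], [2,7,8], [3,4,6], [3,6,7], [3,7,9], [3,8,9], [4,5,9], [5,6,8], [5,8,9], [6,7,8]

giving chain groups C_0 ≅ Z^9, C_1 ≅ Z^27, C_2 ≅ Z^18.

∂_1: C_1 → C_0 sends each edge [p,q] (with p < q) to q − p. For instance
  ∂[2,7] = [7] − [2].
As a 9×27 matrix over Z this has rank 8, with invariant factors (1,1,1,1,1,1,1,1).

The boundary map ∂_2: C_2 → C_1 maps a triangle to the signed sum of its edges. For instance
  ∂[2,3,8] = [3,8] − [2,8] + [2,3],
  ∂[2,4,5] = [4,5] − [2,5] + [2,4].
The resulting 27×18 matrix has rank 18, and its Smith normal form has invariant factors (1,1,1,1,1,1,1,1,1,1,1,1,1,1,1,1,1,2).

Computing H_k = (kernel of ∂_k) / (image of ∂_{k+1}):

  H_0: rank C_0 − rank ∂_1 = 9 − 8 = 1, and the invariant factors of ∂_1 are all 1, so H_0 ≅ Z.
  H_1: rank ker ∂_1 − rank ∂_2 = (27 − 8) − 18 = 1, and ∂_2 has invariant factor 2 > 1, so H_1 ≅ Z ⊕ Z/2.
  H_2: rank ker ∂_2 − rank ∂_3 = (18 − 18) − 0 = 0, and there is no ∂_3, so H_2 ≅ 0.

As a check, the Euler characteristic is 9 − 27 + 18 = 0, which agrees with 1 − 1 + 0 = 0.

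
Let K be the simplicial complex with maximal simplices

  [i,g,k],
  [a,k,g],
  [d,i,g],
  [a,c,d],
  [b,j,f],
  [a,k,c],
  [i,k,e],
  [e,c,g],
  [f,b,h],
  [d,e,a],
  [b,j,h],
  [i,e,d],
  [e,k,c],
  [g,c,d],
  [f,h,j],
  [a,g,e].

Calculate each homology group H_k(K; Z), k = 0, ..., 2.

H_0 = Z^2,  H_1 = Z_2,  H_2 = Z.

We work with the vertex ordering a < b < c < d < e < f < g < h < i < j < k. The simplices of K, each written with vertices in increasing order, are:

  0-simplices (11): a, b, c, d, e, f, g, h, i, j, k
  1-simplices (24): ac, ad, ae, ag, ak, bf, bh, bj, cd, ce, cg, ck, de, dg, di, eg, ei, ek, fh, fj, gi, gk, hj, ik
  2-simplices (16): acd, ack, ade, aeg, agk, bfh, bfj, bhj, cdg, ceg, cek, dei, dgi, eik, fhj, gik

Hence C_0 ≅ Z^11, C_1 ≅ Z^24, C_2 ≅ Z^16.

The boundary map ∂_1: C_1 → C_0 maps an edge to its endpoints' difference, ∂[p,q] = q − p. For instance
  ∂ad = d − a.
As a 11×24 matrix over Z this has rank 9, with invariant factors (1,1,1,1,1,1,1,1,1).

Boundary ∂_2: C_2 → C_1 acts by ∂[p,q,r] = [q,r] − [p,r] + [p,q]. For instance
  ∂bfj = fj − bj + bf,
  ∂agk = gk − ak + ag.
The resulting 24×16 matrix has rank 15, and its Smith normal form has invariant factors (1,1,1,1,1,1,1,1,1,1,1,1,1,1,2).

From H_k ≅ ker(∂_k) / im(∂_{k+1}) we obtain:

  H_0: rank C_0 − rank ∂_1 = 11 − 9 = 2, and the invariant factors of ∂_1 are all 1, so H_0 = Z^2.
  H_1: rank ker ∂_1 − rank ∂_2 = (24 − 9) − 15 = 0, and ∂_2 has invariant factor 2 > 1, so H_1 = Z_2.
  H_2: rank ker ∂_2 − rank ∂_3 = (16 − 15) − 0 = 1, and there is no ∂_3, so H_2 = Z.

(K is a triangulation of the disjoint union of the 2-sphere S^2 and the real projective plane RP^2.)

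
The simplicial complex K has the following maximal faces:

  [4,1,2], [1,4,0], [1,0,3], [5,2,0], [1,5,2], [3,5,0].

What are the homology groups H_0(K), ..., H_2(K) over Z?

H_0 ≅ Z,  H_1 ≅ Z,  H_2 = 0.

We work with the vertex ordering 0 < 1 < 2 < 3 < 4 < 5. The simplices of K, each written with vertices in increasing order, are:

  0-simplices (6): [0], [1], [2], [3], [4], [5]
  1-simplices (12): [0,1], [0,2], [0,3], [0,4], [0,5], [1,2], [1,3], [1,4], [1,5], [2,4], [2,5], [3,5]
  2-simplices (6): [0,1,3], [0,1,4], [0,2,5], [0,3,5], [1,2,4], [1,2,5]

so the chain groups are C_0 ≅ Z^6, C_1 ≅ Z^12, C_2 ≅ Z^6.

∂_1: C_1 → C_0 sends each edge [p,q] (with p < q) to q − p.
The 6×12 boundary matrix has rank 5 and Smith normal form diag(1,1,1,1,1).

The boundary map ∂_2: C_2 → C_1 sends each 2-simplex [p,q,r] to [q,r] − [p,r] + [p,q]. For instance
  ∂[0,2,5] = [2,5] − [0,5] + [0,2],
  ∂[0,1,3] = [1,3] − [0,3] + [0,1].
This gives a 12×6 integer matrix of rank 6; reducing to Smith normal form yields diagonal entries (1,1,1,1,1,1).

Reading off H_k = ker ∂_k / im ∂_{k+1}:

  H_0: rank C_0 − rank ∂_1 = 6 − 5 = 1, and the invariant factors of ∂_1 are all 1, so H_0 ≅ Z.
  H_1: rank ker ∂_1 − rank ∂_2 = (12 − 5) − 6 = 1, and the invariant factors of ∂_2 are all 1, so H_1 ≅ Z.
  H_2: rank ker ∂_2 − rank ∂_3 = (6 − 6) − 0 = 0, and there is no ∂_3, so H_2 ≅ 0.

As a check, the Euler characteristic is 6 − 12 + 6 = 0, which agrees with 1 − 1 + 0 = 0.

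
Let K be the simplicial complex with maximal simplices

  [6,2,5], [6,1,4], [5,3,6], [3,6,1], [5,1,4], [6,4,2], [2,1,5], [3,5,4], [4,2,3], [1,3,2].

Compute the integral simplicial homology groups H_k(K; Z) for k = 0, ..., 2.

H_0 ≅ Z,  H_1 ≅ Z/2Z,  H_2 = 0.

Fix the vertex order 1 < 2 < 3 < 4 < 5 < 6 and write every simplex with vertices in increasing order. Then dim K = 2 and the simplices of K are:

  0-simplices (6): [1], [2], [3], [4], [5], [6]
  1-simplices (15): [1,2], [1,3], [1,4], [1,5], [1,6], [2,3], [2,4], [2,5], [2,6], [3,4], [3,5], [3,6], [4,5], [4,6], [5,6]
  2-simplices (10): [1,2,3], [1,2,5], [1,3,6], [1,4,5], [1,4,6], [2,3,4], [2,4,6], [2,5,6], [3,4,5], [3,5,6]

giving chain groups C_0 ≅ Z^6, C_1 ≅ Z^15, C_2 ≅ Z^10.

∂_1: C_1 → C_0 is given by ∂[p,q] = [q] − [p]. For instance
  ∂[3,5] = [5] − [3].
The resulting 6×15 matrix has rank 5, and its Smith normal form has invariant factors (1,1,1,1,1).

Boundary ∂_2: C_2 → C_1 acts by ∂[p,q,r] = [q,r] − [p,r] + [p,q]. For instance
  ∂[1,2,3] = [2,3] − [1,3] + [1,2],
  ∂[2,3,4] = [3,4] − [2,4] + [2,3].
This gives a 15×10 integer matrix of rank 10; reducing to Smith normal form yields diagonal entries (1,1,1,1,1,1,1,1,1,2).

Reading off H_k = ker ∂_k / im ∂_{k+1}:

  H_0: rank C_0 − rank ∂_1 = 6 − 5 = 1, and the invariant factors of ∂_1 are all 1, so H_0 = Z.
  H_1: rank ker ∂_1 − rank ∂_2 = (15 − 5) − 10 = 0, and ∂_2 has invariant factor 2 > 1, so H_1 = Z/2Z.
  H_2: rank ker ∂_2 − rank ∂_3 = (10 − 10) − 0 = 0, and there is no ∂_3, so H_2 = 0.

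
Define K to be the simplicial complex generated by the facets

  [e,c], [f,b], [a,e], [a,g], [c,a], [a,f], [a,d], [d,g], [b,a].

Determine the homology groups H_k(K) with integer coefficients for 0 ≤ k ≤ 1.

H_0 ≅ Z,  H_1 ≅ Z^3.

K has 7 vertices, 9 edges.
rank ∂_0 = 0, rank ∂_1 = 6 ⇒ b_0 = 7 − 0 − 6 = 1; all invariant factors of ∂_1 are 1 so no torsion. So H_0 ≅ Z.
rank ∂_1 = 6, rank ∂_2 = 0 ⇒ b_1 = 9 − 6 − 0 = 3. So H_1 ≅ Z^3.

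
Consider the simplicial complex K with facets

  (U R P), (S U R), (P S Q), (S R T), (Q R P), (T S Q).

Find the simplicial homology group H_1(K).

We work with the vertex ordering P < Q < R < S < T < U. The simplices of K, each written with vertices in increasing order, are:

  0-simplices (6): P, Q, R, S, T, U
  1-simplices (12): PQ, PR, PS, PU, QR, QS, QT, RS, RT, RU, ST, SU
  2-simplices (6): PQR, PQS, PRU, QST, RST, RSU

Hence C_0 ≅ Z^6, C_1 ≅ Z^12, C_2 ≅ Z^6.

The boundary map ∂_1: C_1 → C_0 maps an edge to its endpoints' difference, ∂[p,q] = q − p.
The 6×12 boundary matrix has rank 5 and Smith normal form diag(1,1,1,1,1).

∂_2: C_2 → C_1 maps a triangle to the signed sum of its edges. For instance
  ∂RST = ST − RT + RS,
  ∂PRU = RU − PU + PR.
This gives a 12×6 integer matrix of rank 6; reducing to Smith normal form yields diagonal entries (1,1,1,1,1,1).

From H_k ≅ ker(∂_k) / im(∂_{k+1}) we obtain:

  H_1: rank ker ∂_1 − rank ∂_2 = (12 − 5) − 6 = 1, and the invariant factors of ∂_2 are all 1, so H_1 ≅ Z.

H_1 = Z.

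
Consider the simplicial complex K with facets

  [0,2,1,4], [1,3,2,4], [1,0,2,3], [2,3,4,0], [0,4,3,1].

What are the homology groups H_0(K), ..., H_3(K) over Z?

Fix the vertex order 0 < 1 < 2 < 3 < 4 and write every simplex with vertices in increasing order. Then dim K = 3 and the simplices of K are:

  0-simplices (5): [0], [1], [2], [3], [4]
  1-simplices (10): [0,1], [0,2], [0,3], [0,4], [1,2], [1,3], [1,4], [2,3], [2,4], [3,4]
  2-simplices (10): [0,1,2], [0,1,3], [0,1,4], [0,2,3], [0,2,4], [0,3,4], [1,2,3], [1,2,4], [1,3,4], [2,3,4]
  3-simplices (5): [0,1,2,3], [0,1,2,4], [0,1,3,4], [0,2,3,4], [1,2,3,4]

giving chain groups C_0 ≅ Z^5, C_1 ≅ Z^10, C_2 ≅ Z^10, C_3 ≅ Z^5.

∂_1: C_1 → C_0 maps an edge to its endpoints' difference, ∂[p,q] = q − p.
The resulting 5×10 matrix has rank 4, and its Smith normal form has invariant factors (1,1,1,1).

∂_2: C_2 → C_1 sends each 2-simplex [p,q,r] to [q,r] − [p,r] + [p,q]. For instance
  ∂[1,2,4] = [2,4] − [1,4] + [1,2],
  ∂[1,2,3] = [2,3] − [1,3] + [1,2].
As a 10×10 matrix over Z this has rank 6, with invariant factors (1,1,1,1,1,1).

The boundary map ∂_3: C_3 → C_2 sends each 3-simplex σ to the alternating sum Σ_i (−1)^i (σ with its i-th vertex removed). For instance
  ∂[1,2,3,4] = [2,3,4] − [1,3,4] + [1,2,4] − [1,2,3],
  ∂[0,2,3,4] = [2,3,4] − [0,3,4] + [0,2,4] − [0,2,3].
As a 10×5 matrix over Z this has rank 4, with invariant factors (1,1,1,1).

From H_k ≅ ker(∂_k) / im(∂_{k+1}) we obtain:

  H_0: rank C_0 − rank ∂_1 = 5 − 4 = 1, and the invariant factors of ∂_1 are all 1, so H_0 = Z.
  H_1: rank ker ∂_1 − rank ∂_2 = (10 − 4) − 6 = 0, and the invariant factors of ∂_2 are all 1, so H_1 = 0.
  H_2: rank ker ∂_2 − rank ∂_3 = (10 − 6) − 4 = 0, and the invariant factors of ∂_3 are all 1, so H_2 = 0.
  H_3: rank ker ∂_3 − rank ∂_4 = (5 − 4) − 0 = 1, and there is no ∂_4, so H_3 = Z.

H_0 ≅ Z,  H_1 = 0,  H_2 = 0,  H_3 ≅ Z.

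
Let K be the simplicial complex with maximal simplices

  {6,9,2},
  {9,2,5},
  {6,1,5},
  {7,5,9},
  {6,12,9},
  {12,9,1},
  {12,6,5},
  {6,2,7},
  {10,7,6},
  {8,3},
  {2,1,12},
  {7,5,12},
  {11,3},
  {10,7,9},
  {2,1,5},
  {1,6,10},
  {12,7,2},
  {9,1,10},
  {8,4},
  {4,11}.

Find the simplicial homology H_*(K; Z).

Fix the vertex order 1 < 2 < 3 < 4 < 5 < 6 < 7 < 8 < 9 < 10 < 11 < 12 and write every simplex with vertices in increasing order. Then dim K = 2 and the simplices of K are:

  0-simplices (12): [1], [2], [3], [4], [5], [6], [7], [8], [9], [10], [11], [12]
  1-simplices (28): (28 of them)
  2-simplices (16): [1,2,5], [1,2,12], [1,5,6], [1,6,10], [1,9,10], [1,9,12], [2,5,9], [2,6,7], [2,6,9], [2,7,12], [5,6,12], [5,7,9], [5,7,12], [6,7,10], [6,9,12], [7,9,10]

so the chain groups are C_0 ≅ Z^12, C_1 ≅ Z^28, C_2 ≅ Z^16.

∂_1: C_1 → C_0 is given by ∂[p,q] = [q] − [p].
The resulting 12×28 matrix has rank 10, and its Smith normal form has invariant factors (1,1,1,1,1,1,1,1,1,1).

Boundary ∂_2: C_2 → C_1 acts by ∂[p,q,r] = [q,r] − [p,r] + [p,q]. For instance
  ∂[2,6,7] = [6,7] − [2,7] + [2,6],
  ∂[7,9,10] = [9,10] − [7,10] + [7,9].
The resulting 28×16 matrix has rank 15, and its Smith normal form has invariant factors (1,1,1,1,1,1,1,1,1,1,1,1,1,1,1).

From H_k ≅ ker(∂_k) / im(∂_{k+1}) we obtain:

  H_0: rank C_0 − rank ∂_1 = 12 − 10 = 2, and the invariant factors of ∂_1 are all 1, so H_0 = Z^2.
  H_1: rank ker ∂_1 − rank ∂_2 = (28 − 10) − 15 = 3, and the invariant factors of ∂_2 are all 1, so H_1 = Z^3.
  H_2: rank ker ∂_2 − rank ∂_3 = (16 − 15) − 0 = 1, and there is no ∂_3, so H_2 = Z.

H_0 = Z^2,  H_1 = Z^3,  H_2 = Z.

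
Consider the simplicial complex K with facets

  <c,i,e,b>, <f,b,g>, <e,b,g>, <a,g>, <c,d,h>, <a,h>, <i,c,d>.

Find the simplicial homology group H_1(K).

H_1 ≅ Z.

Fix the vertex order a < b < c < d < e < f < g < h < i and write every simplex with vertices in increasing order. Then dim K = 3 and the simplices of K are:

  0-simplices (9): a, b, c, d, e, f, g, h, i
  1-simplices (16): ag, ah, bc, be, bf, bg, bi, cd, ce, ch, ci, dh, di, eg, ei, fg
  2-simplices (8): bce, bci, beg, bei, bfg, cdh, cdi, cei
  3-simplices (1): bcei

giving chain groups C_0 ≅ Z^9, C_1 ≅ Z^16, C_2 ≅ Z^8, C_3 ≅ Z^1.

Boundary ∂_1: C_1 → C_0 is given by ∂[p,q] = [q] − [p].
This gives a 9×16 integer matrix of rank 8; reducing to Smith normal form yields diagonal entries (1,1,1,1,1,1,1,1).

∂_2: C_2 → C_1 maps a triangle to the signed sum of its edges. For instance
  ∂cdh = dh − ch + cd,
  ∂bfg = fg − bg + bf.
This gives a 16×8 integer matrix of rank 7; reducing to Smith normal form yields diagonal entries (1,1,1,1,1,1,1).

∂_3: C_3 → C_2 sends each 3-simplex σ to the alternating sum Σ_i (−1)^i (σ with its i-th vertex removed). For instance
  ∂bcei = cei − bei + bci − bce.
This gives a 8×1 integer matrix of rank 1; reducing to Smith normal form yields diagonal entries (1).

Computing H_k = (kernel of ∂_k) / (image of ∂_{k+1}):

  H_1: rank ker ∂_1 − rank ∂_2 = (16 − 8) − 7 = 1, and the invariant factors of ∂_2 are all 1, so H_1 = Z.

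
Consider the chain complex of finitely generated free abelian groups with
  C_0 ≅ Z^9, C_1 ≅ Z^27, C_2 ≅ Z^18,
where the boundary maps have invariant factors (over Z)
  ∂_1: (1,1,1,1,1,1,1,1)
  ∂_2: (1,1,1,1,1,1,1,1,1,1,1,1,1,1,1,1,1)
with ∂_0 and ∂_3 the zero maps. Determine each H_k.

H_0 ≅ Z,  H_1 ≅ Z^2,  H_2 ≅ Z.

H_0: b_0 = 9 − 0 − 8 = 1; torsion from ∂_1 factors > 1: none. So H_0 ≅ Z.
H_1: b_1 = 27 − 8 − 17 = 2; torsion from ∂_2 factors > 1: none. So H_1 ≅ Z^2.
H_2: b_2 = 18 − 17 − 0 = 1; torsion from ∂_3 factors > 1: none. So H_2 ≅ Z.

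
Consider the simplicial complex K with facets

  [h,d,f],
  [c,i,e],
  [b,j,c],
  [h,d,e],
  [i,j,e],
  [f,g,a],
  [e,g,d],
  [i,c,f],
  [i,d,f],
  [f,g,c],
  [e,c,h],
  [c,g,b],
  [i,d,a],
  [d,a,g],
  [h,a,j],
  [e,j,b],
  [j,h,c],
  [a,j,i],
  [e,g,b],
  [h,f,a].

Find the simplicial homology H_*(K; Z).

Fix the vertex order a < b < c < d < e < f < g < h < i < j and write every simplex with vertices in increasing order. Then dim K = 2 and the simplices of K are:

  0-simplices (10): a, b, c, d, e, f, g, h, i, j
  1-simplices (30): ad, af, ag, ah, ai, aj, bc, be, bg, bj, ce, cf, cg, ch, ci, cj, de, df, dg, dh, di, eg, eh, ei, ej, fg, fh, fi, hj, ij
  2-simplices (20): adg, adi, afg, afh, ahj, aij, bcg, bcj, beg, bej, ceh, cei, cfg, cfi, chj, deg, deh, dfh, dfi, eij

so the chain groups are C_0 ≅ Z^10, C_1 ≅ Z^30, C_2 ≅ Z^20.

∂_1: C_1 → C_0 sends each edge [p,q] (with p < q) to q − p.
As a 10×30 matrix over Z this has rank 9, with invariant factors (1,1,1,1,1,1,1,1,1).

Boundary ∂_2: C_2 → C_1 acts by ∂[p,q,r] = [q,r] − [p,r] + [p,q]. For instance
  ∂cfg = fg − cg + cf,
  ∂ceh = eh − ch + ce.
As a 30×20 matrix over Z this has rank 20, with invariant factors (1,1,1,1,1,1,1,1,1,1,1,1,1,1,1,1,1,1,1,2).

Now H_k = ker ∂_k / im ∂_{k+1}, so:

  H_0: rank C_0 − rank ∂_1 = 10 − 9 = 1, and the invariant factors of ∂_1 are all 1, so H_0 ≅ Z.
  H_1: rank ker ∂_1 − rank ∂_2 = (30 − 9) − 20 = 1, and ∂_2 has invariant factor 2 > 1, so H_1 ≅ Z ⊕ Z/2.
  H_2: rank ker ∂_2 − rank ∂_3 = (20 − 20) − 0 = 0, and there is no ∂_3, so H_2 ≅ 0.

As a check, the Euler characteristic is 10 − 30 + 20 = 0, which agrees with 1 − 1 + 0 = 0.

H_0 ≅ Z,  H_1 ≅ Z ⊕ Z/2,  H_2 = 0.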